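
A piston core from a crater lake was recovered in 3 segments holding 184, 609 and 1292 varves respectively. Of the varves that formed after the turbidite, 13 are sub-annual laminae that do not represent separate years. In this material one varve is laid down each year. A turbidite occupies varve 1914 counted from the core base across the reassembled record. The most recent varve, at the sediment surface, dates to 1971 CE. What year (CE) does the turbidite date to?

Total varves = 184 + 609 + 1292 = 2085.
The turbidite sits at varve 1914 from the core base, so 2085 − 1914 = 171 varves formed after it.
Removing the 13 false varves leaves 171 − 13 = 158 true varves beyond the turbidite.
1971 − 158 = 1813 CE.

1813 CE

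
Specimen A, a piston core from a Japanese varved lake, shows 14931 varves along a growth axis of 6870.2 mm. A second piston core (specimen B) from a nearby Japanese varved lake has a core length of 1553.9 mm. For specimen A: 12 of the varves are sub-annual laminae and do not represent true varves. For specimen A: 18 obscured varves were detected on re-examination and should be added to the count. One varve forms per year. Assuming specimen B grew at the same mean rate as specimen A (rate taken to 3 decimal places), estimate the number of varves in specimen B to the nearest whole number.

Specimen A: adjusted count: 14931 − 12 + 18 = 14937 varves.
A: 6870.2 mm over 14937 years gives 6870.2 / 14937 ≈ 0.460 mm/year.
B spans 1553.9 / 0.460 = 3378.04 years ≈ 3378 varves.

3378 varves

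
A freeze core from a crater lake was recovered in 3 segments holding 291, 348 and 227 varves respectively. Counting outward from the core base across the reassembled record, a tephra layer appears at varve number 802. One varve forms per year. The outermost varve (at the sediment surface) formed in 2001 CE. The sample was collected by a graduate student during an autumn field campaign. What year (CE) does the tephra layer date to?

1937 CE

Total varves = 291 + 348 + 227 = 866.
The tephra layer sits at varve 802 from the core base, so 866 − 802 = 64 varves formed after it.
Counting back 64 years from 2001 CE places the tephra layer in 2001 − 64 = 1937 CE.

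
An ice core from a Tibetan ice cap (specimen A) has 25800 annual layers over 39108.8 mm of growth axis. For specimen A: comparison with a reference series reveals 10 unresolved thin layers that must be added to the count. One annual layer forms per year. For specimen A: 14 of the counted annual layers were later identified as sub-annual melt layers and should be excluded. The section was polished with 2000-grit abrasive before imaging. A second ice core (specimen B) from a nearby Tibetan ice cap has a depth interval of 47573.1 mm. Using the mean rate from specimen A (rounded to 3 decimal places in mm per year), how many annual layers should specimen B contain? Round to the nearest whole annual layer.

Specimen A: true annual layer count = 25800 − 14 + 10 = 25796.
A: Extension rate ≈ 39108.8 / 25796 = 1.516 mm/year.
For B, 47573.1 / 1.516 = 31380.67 years ≈ 31381 annual layers.

31381 annual layers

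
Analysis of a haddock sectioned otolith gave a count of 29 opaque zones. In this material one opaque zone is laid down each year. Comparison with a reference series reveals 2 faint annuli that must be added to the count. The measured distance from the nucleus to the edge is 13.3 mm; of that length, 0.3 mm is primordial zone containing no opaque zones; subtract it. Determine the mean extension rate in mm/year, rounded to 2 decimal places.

0.42 mm/year

After corrections the count is 29 + 2 = 31 opaque zones.
Net length = 13.3 − 0.3 = 13.0 mm.
Mean rate = 13.0 mm / 31 years ≈ 0.42 mm/year.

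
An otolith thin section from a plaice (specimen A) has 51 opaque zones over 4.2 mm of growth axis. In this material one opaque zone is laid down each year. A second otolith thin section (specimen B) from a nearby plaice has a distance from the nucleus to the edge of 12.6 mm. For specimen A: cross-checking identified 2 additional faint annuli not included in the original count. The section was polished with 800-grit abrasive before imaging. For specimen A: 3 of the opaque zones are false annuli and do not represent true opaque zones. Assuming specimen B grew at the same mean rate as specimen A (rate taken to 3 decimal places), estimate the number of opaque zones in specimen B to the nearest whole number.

Specimen A: correcting the raw count gives 51 − 3 + 2 = 50 true opaque zones.
A: Extension rate ≈ 4.2 / 50 = 0.084 mm/year.
For B, 12.6 / 0.084 = 150.00 years ≈ 150 opaque zones.

150 opaque zones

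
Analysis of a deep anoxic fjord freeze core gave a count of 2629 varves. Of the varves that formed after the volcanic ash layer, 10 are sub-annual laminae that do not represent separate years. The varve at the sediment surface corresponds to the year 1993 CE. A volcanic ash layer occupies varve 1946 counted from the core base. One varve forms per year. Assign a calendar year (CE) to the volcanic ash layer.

The volcanic ash layer sits at varve 1946 from the core base, so 2629 − 1946 = 683 varves formed after it.
Excluding 10 false varves: 683 − 10 = 673.
The varve at the sediment surface is 1993 CE, so the volcanic ash layer dates to 1993 − 673 = 1320 CE.

1320 CE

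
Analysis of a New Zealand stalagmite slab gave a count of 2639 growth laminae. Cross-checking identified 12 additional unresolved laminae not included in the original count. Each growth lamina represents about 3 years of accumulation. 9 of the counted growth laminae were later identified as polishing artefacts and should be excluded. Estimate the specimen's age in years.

7926 yr

Correcting the raw count gives 2639 − 9 + 12 = 2642 true growth laminae.
Multiplying by 3 years per growth lamina: 2642 × 3 = 7926 years.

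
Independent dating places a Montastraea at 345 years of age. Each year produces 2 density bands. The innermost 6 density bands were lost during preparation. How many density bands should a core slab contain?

684 density bands

With 2 density bands per year, 345 years would produce 345 × 2 = 690 density bands.
Less the 6 uncaptured density bands: 690 − 6 = 684.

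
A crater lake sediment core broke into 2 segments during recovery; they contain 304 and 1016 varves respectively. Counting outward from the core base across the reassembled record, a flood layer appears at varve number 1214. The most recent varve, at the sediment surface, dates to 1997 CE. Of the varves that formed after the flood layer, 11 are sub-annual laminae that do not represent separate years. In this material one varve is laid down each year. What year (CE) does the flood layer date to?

Total varves = 304 + 1016 = 1320.
The flood layer sits at varve 1214 from the core base, so 1320 − 1214 = 106 varves formed after it.
Excluding 11 false varves: 106 − 11 = 95.
1997 − 95 = 1902 CE.

1902 CE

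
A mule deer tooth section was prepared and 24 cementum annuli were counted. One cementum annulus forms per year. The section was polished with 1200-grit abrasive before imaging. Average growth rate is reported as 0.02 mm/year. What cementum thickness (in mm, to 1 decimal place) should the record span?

The record spans 24 years at 0.02 mm per year.
Length ≈ 0.02 × 24 = 0.5 mm.

0.5 mm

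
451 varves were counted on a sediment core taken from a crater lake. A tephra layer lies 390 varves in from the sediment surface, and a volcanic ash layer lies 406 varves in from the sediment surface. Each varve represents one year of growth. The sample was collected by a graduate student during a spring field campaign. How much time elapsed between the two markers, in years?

16 yr

406 − 390 = 16 varves lie between the two events.
One varve per year makes the interval 16 years.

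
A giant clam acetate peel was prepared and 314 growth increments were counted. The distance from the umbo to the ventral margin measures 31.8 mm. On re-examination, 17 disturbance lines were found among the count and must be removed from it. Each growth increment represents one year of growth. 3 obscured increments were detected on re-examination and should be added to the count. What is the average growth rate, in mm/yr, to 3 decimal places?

0.106 mm/yr

True growth increment count = 314 − 17 + 3 = 300.
Extension rate ≈ 31.8 / 300 = 0.106 mm/yr.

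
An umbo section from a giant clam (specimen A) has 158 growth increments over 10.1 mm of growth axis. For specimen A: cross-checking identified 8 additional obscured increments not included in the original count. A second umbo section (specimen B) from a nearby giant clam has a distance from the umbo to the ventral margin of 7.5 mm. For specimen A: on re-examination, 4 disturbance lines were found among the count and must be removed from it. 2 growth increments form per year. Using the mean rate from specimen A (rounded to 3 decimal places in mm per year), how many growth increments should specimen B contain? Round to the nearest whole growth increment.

Specimen A: adjusted count: 158 − 4 + 8 = 162 growth increments.
Specimen A: dividing by 2 growth increments per year: 162 / 2 = 81 years.
A: 10.1 mm over 81 years gives 10.1 / 81 ≈ 0.125 mm/yr.
Specimen B: 7.5 mm / 0.125 mm per year = 60.00 years; at 2 growth increments per year that is 60.00 × 2 ≈ 120 growth increments.

120 growth increments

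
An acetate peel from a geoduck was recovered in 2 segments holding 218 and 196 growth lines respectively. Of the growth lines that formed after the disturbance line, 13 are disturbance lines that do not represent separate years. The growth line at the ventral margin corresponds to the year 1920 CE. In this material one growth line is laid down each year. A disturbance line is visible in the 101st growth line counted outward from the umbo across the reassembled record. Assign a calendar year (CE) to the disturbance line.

1620 CE

Total growth lines = 218 + 196 = 414.
Between growth line 101 and the ventral margin there are 414 − 101 = 313 growth lines.
Removing the 13 false growth lines leaves 313 − 13 = 300 true growth lines beyond the disturbance line.
Counting back 300 years from 1920 CE places the disturbance line in 1920 − 300 = 1620 CE.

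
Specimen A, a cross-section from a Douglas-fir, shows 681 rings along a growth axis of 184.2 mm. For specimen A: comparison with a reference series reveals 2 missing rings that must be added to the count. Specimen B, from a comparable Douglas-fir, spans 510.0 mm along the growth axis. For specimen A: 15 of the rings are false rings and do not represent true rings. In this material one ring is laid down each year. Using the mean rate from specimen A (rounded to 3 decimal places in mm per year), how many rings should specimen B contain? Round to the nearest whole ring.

Specimen A: adjusted count: 681 − 15 + 2 = 668 rings.
A: Extension rate ≈ 184.2 / 668 = 0.276 mm/yr.
Specimen B: 510.0 mm / 0.276 mm per year = 1847.83 years ≈ 1848 rings.

1848 rings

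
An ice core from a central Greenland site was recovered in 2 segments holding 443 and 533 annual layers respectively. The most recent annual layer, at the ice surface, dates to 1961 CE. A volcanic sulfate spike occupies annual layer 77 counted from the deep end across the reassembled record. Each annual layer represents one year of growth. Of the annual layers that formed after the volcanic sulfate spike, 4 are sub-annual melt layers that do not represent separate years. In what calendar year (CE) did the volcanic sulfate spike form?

1066 CE

Total annual layers = 443 + 533 = 976.
Between annual layer 77 and the ice surface there are 976 − 77 = 899 annual layers.
899 − 4 false = 895 true annual layers after the volcanic sulfate spike.
1961 − 895 = 1066 CE.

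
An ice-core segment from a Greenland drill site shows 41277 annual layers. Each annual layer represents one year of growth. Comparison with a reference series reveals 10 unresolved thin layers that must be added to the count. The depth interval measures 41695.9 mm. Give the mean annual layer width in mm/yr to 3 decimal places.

1.010 mm/yr

After corrections the count is 41277 + 10 = 41287 annual layers.
Extension rate ≈ 41695.9 / 41287 = 1.010 mm/yr.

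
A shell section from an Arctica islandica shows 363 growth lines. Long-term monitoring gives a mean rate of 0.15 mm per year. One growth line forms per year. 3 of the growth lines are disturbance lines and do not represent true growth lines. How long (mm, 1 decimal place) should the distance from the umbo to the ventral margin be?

54.0 mm

After corrections the count is 363 − 3 = 360 growth lines.
360 years at 0.15 mm/year gives 0.15 × 360 = 54.0 mm.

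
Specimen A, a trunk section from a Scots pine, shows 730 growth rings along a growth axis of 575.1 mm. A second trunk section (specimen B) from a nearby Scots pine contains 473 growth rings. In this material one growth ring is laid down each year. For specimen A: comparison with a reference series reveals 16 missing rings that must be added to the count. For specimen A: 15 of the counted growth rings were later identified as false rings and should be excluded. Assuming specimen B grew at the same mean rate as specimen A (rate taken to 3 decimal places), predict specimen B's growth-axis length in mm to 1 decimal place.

372.3 mm

Specimen A: true growth ring count = 730 − 15 + 16 = 731.
A: Extension rate ≈ 575.1 / 731 = 0.787 mm/year.
B's length ≈ 0.787 × 473 = 372.3 mm.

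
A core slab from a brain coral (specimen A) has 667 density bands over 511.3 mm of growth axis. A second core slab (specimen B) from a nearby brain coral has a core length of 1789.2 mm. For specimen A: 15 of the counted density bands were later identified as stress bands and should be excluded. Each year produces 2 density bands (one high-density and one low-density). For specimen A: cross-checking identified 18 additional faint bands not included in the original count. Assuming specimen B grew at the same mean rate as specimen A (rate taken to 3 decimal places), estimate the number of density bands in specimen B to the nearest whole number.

2345 density bands

Specimen A: true density band count = 667 − 15 + 18 = 670.
Specimen A: with 2 density bands per year, 670 / 2 = 335 years.
A: 511.3 mm over 335 years gives 511.3 / 335 ≈ 1.526 mm/year.
B spans 1789.2 / 1.526 = 1172.48 years; at 2 density bands per year that is 1172.48 × 2 ≈ 2345 density bands.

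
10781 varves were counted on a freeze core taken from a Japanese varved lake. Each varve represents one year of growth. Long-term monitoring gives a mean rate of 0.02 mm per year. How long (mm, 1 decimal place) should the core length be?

215.6 mm

The record spans 10781 years at 0.02 mm per year.
Length ≈ 0.02 × 10781 = 215.6 mm.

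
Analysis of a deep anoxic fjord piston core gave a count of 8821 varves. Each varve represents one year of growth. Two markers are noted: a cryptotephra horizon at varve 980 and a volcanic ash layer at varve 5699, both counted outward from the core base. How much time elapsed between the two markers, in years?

5699 − 980 = 4719 varves lie between the two events.
At one varve per year, 4719 years elapsed between them.

4719 years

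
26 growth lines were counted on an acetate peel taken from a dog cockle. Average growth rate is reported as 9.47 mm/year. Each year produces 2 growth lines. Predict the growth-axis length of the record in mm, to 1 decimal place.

123.1 mm

Dividing by 2 growth lines per year: 26 / 2 = 13 years.
Predicted length = 9.47 mm/year × 13 years = 123.1 mm.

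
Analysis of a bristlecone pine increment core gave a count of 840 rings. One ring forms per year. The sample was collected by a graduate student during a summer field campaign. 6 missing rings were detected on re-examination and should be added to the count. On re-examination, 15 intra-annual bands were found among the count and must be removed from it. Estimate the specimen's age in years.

Correcting the raw count gives 840 − 15 + 6 = 831 true rings.
At one ring per year, that is 831 years.

831 yr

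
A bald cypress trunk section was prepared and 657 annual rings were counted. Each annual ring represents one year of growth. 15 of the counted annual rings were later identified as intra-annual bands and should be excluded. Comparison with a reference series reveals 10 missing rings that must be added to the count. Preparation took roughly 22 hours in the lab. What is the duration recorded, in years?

652 yr

True annual ring count = 657 − 15 + 10 = 652.
One annual ring per year makes the duration 652 years.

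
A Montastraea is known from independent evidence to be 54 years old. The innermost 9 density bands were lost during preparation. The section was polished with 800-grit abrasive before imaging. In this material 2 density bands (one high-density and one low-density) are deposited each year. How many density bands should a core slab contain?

54 years at 2 density bands per year gives 54 × 2 = 108 density bands.
Less the 9 uncaptured density bands: 108 − 9 = 99.

99 density bands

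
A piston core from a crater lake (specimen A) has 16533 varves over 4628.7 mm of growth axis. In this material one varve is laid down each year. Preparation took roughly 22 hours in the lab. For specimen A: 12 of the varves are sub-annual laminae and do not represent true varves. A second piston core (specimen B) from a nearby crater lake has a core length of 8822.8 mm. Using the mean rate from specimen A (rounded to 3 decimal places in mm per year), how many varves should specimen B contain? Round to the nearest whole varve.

Specimen A: adjusted count: 16533 − 12 = 16521 varves.
A: Mean rate = 4628.7 mm / 16521 years ≈ 0.280 mm/year.
Specimen B: 8822.8 mm / 0.280 mm per year = 31510.00 years ≈ 31510 varves.

31510 varves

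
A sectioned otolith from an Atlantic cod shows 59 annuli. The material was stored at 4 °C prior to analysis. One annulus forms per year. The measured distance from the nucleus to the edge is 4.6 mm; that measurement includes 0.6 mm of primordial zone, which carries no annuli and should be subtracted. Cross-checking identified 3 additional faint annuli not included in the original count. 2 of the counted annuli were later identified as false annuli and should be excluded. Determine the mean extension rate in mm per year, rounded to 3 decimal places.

0.067 mm per year

Adjusted count: 59 − 2 + 3 = 60 annuli.
The growth record spans 4.6 − 0.6 = 4.0 mm.
4.0 mm over 60 years gives 4.0 / 60 ≈ 0.067 mm per year.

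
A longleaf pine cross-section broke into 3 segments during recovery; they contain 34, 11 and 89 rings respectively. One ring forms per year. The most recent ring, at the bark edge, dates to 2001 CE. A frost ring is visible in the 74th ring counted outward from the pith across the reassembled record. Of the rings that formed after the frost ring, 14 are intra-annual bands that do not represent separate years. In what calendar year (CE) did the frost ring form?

Total rings = 34 + 11 + 89 = 134.
The frost ring sits at ring 74 from the pith, so 134 − 74 = 60 rings formed after it.
Removing the 14 false rings leaves 60 − 14 = 46 true rings beyond the frost ring.
The ring at the bark edge is 2001 CE, so the frost ring dates to 2001 − 46 = 1955 CE.

1955 CE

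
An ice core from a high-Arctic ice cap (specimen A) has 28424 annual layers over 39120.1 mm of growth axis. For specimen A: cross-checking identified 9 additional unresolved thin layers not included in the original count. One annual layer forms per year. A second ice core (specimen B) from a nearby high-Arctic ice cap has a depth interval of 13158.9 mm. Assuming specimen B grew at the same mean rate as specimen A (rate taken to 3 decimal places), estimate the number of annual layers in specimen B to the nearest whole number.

Specimen A: adjusted count: 28424 + 9 = 28433 annual layers.
A: 39120.1 mm over 28433 years gives 39120.1 / 28433 ≈ 1.376 mm per year.
B spans 13158.9 / 1.376 = 9563.15 years ≈ 9563 annual layers.

9563 annual layers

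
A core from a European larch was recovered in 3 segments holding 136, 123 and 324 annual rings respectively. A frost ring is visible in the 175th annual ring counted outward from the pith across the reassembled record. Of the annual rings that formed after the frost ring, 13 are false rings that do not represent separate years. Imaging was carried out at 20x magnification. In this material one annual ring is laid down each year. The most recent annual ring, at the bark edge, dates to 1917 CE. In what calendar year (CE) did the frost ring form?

Total annual rings = 136 + 123 + 324 = 583.
The frost ring sits at annual ring 175 from the pith, so 583 − 175 = 408 annual rings formed after it.
Excluding 13 false annual rings: 408 − 13 = 395.
1917 − 395 = 1522 CE.

1522 CE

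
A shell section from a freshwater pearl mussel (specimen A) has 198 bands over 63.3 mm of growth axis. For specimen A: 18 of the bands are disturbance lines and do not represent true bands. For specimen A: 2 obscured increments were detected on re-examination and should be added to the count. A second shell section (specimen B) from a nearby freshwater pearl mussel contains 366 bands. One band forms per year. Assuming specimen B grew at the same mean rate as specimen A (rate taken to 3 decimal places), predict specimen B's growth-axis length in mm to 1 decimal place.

127.4 mm

Specimen A: adjusted count: 198 − 18 + 2 = 182 bands.
A: Mean rate = 63.3 mm / 182 years ≈ 0.348 mm/year.
Length of B = 0.348 × 366 = 127.4 mm.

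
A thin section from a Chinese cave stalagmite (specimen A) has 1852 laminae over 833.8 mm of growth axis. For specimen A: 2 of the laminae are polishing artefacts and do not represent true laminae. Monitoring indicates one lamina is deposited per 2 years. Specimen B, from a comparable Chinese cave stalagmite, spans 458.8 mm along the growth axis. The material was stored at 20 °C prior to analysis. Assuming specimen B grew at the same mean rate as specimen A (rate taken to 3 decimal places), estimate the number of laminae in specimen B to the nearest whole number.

1020 laminae

Specimen A: correcting the raw count gives 1852 − 2 = 1850 true laminae.
Specimen A: at 2 years per lamina, 1850 × 2 = 3700 years.
A: Extension rate ≈ 833.8 / 3700 = 0.225 mm/yr.
For B, 458.8 / 0.225 = 2039.11 years; at 2 years per lamina that is 2039.11 / 2 ≈ 1020 laminae.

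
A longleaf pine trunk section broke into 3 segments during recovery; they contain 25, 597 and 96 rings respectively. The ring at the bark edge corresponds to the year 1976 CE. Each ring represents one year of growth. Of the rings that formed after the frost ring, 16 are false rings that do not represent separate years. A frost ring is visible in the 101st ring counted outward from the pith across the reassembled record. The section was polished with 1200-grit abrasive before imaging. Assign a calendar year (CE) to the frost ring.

1375 CE

Total rings = 25 + 597 + 96 = 718.
Between ring 101 and the bark edge there are 718 − 101 = 617 rings.
617 − 16 false = 601 true rings after the frost ring.
The ring at the bark edge is 1976 CE, so the frost ring dates to 1976 − 601 = 1375 CE.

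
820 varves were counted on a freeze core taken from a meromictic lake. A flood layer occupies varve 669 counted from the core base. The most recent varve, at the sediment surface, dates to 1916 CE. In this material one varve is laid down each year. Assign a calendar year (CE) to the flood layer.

1765 CE

Between varve 669 and the sediment surface there are 820 − 669 = 151 varves.
Counting back 151 years from 1916 CE places the flood layer in 1916 − 151 = 1765 CE.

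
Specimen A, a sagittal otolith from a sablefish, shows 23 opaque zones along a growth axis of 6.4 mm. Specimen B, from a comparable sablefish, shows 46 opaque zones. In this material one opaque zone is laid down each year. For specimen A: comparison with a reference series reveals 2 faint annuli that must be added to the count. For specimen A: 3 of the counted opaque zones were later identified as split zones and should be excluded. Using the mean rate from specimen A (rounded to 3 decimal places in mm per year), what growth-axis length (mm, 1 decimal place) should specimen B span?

Specimen A: correcting the raw count gives 23 − 3 + 2 = 22 true opaque zones.
A: Extension rate ≈ 6.4 / 22 = 0.291 mm/year.
Length of B = 0.291 × 46 = 13.4 mm.

13.4 mm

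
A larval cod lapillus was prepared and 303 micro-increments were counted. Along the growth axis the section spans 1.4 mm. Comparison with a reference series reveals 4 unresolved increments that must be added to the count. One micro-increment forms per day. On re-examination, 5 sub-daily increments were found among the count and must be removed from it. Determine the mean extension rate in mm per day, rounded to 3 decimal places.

After corrections the count is 303 − 5 + 4 = 302 micro-increments.
1.4 mm over 302 days gives 1.4 / 302 ≈ 0.005 mm per day.

0.005 mm per day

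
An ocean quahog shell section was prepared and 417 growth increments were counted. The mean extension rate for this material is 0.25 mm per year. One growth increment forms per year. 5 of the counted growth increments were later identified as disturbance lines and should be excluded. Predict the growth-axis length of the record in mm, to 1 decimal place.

True growth increment count = 417 − 5 = 412.
412 years at 0.25 mm/year gives 0.25 × 412 = 103.0 mm.

103.0 mm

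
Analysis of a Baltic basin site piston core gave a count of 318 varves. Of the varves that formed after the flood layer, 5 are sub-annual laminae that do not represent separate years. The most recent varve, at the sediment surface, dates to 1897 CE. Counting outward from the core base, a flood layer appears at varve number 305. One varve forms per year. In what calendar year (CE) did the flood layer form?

Between varve 305 and the sediment surface there are 318 − 305 = 13 varves.
13 − 5 false = 8 true varves after the flood layer.
1897 − 8 = 1889 CE.

1889 CE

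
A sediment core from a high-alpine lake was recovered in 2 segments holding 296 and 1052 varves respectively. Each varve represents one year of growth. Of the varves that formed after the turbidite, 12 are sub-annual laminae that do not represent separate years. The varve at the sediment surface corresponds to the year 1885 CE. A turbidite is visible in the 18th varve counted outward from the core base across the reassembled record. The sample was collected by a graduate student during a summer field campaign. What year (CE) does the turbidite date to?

567 CE

Total varves = 296 + 1052 = 1348.
The turbidite sits at varve 18 from the core base, so 1348 − 18 = 1330 varves formed after it.
Removing the 12 false varves leaves 1330 − 12 = 1318 true varves beyond the turbidite.
The varve at the sediment surface is 1885 CE, so the turbidite dates to 1885 − 1318 = 567 CE.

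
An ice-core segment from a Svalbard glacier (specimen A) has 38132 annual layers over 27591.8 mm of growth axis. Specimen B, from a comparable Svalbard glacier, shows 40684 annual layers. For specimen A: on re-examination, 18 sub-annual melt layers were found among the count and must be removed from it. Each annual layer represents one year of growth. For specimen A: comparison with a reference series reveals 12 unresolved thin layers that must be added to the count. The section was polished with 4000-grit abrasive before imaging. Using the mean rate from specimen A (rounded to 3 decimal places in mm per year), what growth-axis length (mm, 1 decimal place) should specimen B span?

29455.2 mm

Specimen A: correcting the raw count gives 38132 − 18 + 12 = 38126 true annual layers.
A: 27591.8 mm over 38126 years gives 27591.8 / 38126 ≈ 0.724 mm/yr.
Length of B = 0.724 × 40684 = 29455.2 mm.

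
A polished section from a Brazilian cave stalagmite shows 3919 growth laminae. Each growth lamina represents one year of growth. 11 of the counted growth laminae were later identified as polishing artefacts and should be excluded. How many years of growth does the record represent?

3908 years

After corrections the count is 3919 − 11 = 3908 growth laminae.
One growth lamina per year makes the duration 3908 years.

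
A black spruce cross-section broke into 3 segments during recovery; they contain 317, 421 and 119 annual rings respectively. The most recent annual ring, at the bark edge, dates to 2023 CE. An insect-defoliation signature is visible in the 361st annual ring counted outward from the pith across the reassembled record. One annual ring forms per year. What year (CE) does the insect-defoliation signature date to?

Total annual rings = 317 + 421 + 119 = 857.
Between annual ring 361 and the bark edge there are 857 − 361 = 496 annual rings.
2023 − 496 = 1527 CE.

1527 CE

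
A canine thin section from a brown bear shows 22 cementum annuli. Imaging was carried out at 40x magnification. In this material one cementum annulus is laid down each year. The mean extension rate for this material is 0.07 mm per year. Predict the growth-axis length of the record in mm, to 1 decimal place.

22 years of growth are recorded.
22 years at 0.07 mm/year gives 0.07 × 22 = 1.5 mm.

1.5 mm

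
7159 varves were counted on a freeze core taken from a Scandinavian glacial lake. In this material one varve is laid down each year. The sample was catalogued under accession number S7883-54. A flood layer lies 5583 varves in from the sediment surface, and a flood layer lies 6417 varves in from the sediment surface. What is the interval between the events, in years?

834 years

The two markers are separated by 6417 − 5583 = 834 varves.
One varve per year makes the interval 834 years.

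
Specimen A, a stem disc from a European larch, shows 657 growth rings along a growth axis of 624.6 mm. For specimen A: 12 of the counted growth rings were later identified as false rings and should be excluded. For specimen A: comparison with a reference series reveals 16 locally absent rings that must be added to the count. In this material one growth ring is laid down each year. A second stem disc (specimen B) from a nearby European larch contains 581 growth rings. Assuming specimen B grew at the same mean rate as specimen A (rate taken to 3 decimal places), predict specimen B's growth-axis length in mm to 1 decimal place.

549.0 mm

Specimen A: correcting the raw count gives 657 − 12 + 16 = 661 true growth rings.
A: 624.6 mm over 661 years gives 624.6 / 661 ≈ 0.945 mm/year.
B's length ≈ 0.945 × 581 = 549.0 mm.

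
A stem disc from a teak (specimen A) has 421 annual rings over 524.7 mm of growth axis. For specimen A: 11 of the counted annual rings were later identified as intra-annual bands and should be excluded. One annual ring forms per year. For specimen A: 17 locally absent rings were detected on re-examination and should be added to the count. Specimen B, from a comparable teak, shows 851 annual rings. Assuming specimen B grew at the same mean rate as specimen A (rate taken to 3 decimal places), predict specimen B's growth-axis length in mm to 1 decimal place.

Specimen A: true annual ring count = 421 − 11 + 17 = 427.
A: 524.7 mm over 427 years gives 524.7 / 427 ≈ 1.229 mm/year.
Length of B = 1.229 × 851 = 1045.9 mm.

1045.9 mm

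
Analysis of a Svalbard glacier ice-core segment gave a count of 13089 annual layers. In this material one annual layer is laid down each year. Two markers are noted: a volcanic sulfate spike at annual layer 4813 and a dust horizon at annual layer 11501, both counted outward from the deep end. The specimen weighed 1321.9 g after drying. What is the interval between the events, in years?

6688 yr

The two markers are separated by 11501 − 4813 = 6688 annual layers.
That is 6688 years at one annual layer per year.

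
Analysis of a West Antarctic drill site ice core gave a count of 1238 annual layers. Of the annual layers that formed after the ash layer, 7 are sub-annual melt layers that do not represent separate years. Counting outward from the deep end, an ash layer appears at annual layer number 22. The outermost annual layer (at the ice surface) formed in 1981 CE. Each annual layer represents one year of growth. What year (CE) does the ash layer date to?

772 CE

The ash layer sits at annual layer 22 from the deep end, so 1238 − 22 = 1216 annual layers formed after it.
1216 − 7 false = 1209 true annual layers after the ash layer.
The annual layer at the ice surface is 1981 CE, so the ash layer dates to 1981 − 1209 = 772 CE.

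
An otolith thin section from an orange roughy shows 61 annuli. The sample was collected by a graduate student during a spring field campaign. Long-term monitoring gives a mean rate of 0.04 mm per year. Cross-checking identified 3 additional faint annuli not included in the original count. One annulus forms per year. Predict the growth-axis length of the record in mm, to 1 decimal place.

2.6 mm

After corrections the count is 61 + 3 = 64 annuli.
64 years at 0.04 mm/year gives 0.04 × 64 = 2.6 mm.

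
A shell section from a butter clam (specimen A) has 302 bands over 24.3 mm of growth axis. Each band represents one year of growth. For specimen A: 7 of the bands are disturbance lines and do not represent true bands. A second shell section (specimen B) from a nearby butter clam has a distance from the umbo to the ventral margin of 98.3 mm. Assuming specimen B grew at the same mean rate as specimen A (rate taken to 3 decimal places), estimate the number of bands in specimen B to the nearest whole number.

1199 bands

Specimen A: adjusted count: 302 − 7 = 295 bands.
A: 24.3 mm over 295 years gives 24.3 / 295 ≈ 0.082 mm/yr.
For B, 98.3 / 0.082 = 1198.78 years ≈ 1199 bands.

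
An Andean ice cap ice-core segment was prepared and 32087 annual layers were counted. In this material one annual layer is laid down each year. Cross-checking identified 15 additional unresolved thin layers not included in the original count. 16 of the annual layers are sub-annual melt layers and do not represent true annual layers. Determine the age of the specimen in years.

True annual layer count = 32087 − 16 + 15 = 32086.
At one annual layer per year, that is 32086 years.

32086 yr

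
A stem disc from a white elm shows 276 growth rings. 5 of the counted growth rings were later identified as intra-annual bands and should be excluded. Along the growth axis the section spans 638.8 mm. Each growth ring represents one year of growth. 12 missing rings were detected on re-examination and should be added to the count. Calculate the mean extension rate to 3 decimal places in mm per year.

True growth ring count = 276 − 5 + 12 = 283.
638.8 mm over 283 years gives 638.8 / 283 ≈ 2.257 mm per year.

2.257 mm per year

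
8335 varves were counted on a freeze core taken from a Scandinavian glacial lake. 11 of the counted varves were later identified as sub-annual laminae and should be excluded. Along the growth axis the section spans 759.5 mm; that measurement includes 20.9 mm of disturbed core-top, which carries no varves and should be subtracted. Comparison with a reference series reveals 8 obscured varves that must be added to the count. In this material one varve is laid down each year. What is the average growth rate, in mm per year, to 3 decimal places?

Adjusted count: 8335 − 11 + 8 = 8332 varves.
Net length = 759.5 − 20.9 = 738.6 mm.
Mean rate = 738.6 mm / 8332 years ≈ 0.089 mm per year.

0.089 mm per year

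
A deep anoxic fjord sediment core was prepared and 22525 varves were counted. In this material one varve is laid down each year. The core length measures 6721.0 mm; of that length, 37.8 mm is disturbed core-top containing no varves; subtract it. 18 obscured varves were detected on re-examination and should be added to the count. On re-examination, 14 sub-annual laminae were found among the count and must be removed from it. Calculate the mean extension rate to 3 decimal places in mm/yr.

0.297 mm/yr

Correcting the raw count gives 22525 − 14 + 18 = 22529 true varves.
Net length = 6721.0 − 37.8 = 6683.2 mm.
Extension rate ≈ 6683.2 / 22529 = 0.297 mm/yr.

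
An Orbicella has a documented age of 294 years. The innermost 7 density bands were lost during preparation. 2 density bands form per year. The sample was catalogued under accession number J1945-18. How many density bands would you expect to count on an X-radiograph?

With 2 density bands per year, 294 years would produce 294 × 2 = 588 density bands.
Subtracting the 7 density bands not captured gives 588 − 7 = 581 density bands in the record.

581 density bands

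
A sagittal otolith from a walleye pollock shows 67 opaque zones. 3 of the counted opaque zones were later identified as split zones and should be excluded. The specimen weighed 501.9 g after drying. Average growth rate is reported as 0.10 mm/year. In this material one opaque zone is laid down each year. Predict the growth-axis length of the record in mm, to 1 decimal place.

6.4 mm

Correcting the raw count gives 67 − 3 = 64 true opaque zones.
Length ≈ 0.10 × 64 = 6.4 mm.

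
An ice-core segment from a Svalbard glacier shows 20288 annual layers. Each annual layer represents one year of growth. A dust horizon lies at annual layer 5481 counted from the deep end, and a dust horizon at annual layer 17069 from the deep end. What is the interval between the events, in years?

11588 yr

17069 − 5481 = 11588 annual layers lie between the two events.
At one annual layer per year, 11588 years elapsed between them.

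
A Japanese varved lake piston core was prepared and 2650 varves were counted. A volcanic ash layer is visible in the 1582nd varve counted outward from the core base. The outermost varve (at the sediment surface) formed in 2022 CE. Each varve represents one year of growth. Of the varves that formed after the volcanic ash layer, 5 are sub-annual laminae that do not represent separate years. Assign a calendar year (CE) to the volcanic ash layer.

959 CE

Between varve 1582 and the sediment surface there are 2650 − 1582 = 1068 varves.
Removing the 5 false varves leaves 1068 − 5 = 1063 true varves beyond the volcanic ash layer.
The varve at the sediment surface is 2022 CE, so the volcanic ash layer dates to 2022 − 1063 = 959 CE.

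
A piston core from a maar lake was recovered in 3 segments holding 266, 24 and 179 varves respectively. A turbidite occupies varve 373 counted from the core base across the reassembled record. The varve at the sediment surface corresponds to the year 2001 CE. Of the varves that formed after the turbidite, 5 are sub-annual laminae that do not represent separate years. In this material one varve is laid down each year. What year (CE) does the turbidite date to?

1910 CE

Total varves = 266 + 24 + 179 = 469.
The turbidite sits at varve 373 from the core base, so 469 − 373 = 96 varves formed after it.
96 − 5 false = 91 true varves after the turbidite.
Counting back 91 years from 2001 CE places the turbidite in 2001 − 91 = 1910 CE.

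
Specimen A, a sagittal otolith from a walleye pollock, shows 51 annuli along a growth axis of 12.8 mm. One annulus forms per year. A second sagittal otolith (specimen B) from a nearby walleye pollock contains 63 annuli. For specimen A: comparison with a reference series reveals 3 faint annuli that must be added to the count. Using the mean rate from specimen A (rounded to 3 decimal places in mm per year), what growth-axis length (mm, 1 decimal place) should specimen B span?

14.9 mm

Specimen A: correcting the raw count gives 51 + 3 = 54 true annuli.
A: 12.8 mm over 54 years gives 12.8 / 54 ≈ 0.237 mm/yr.
Length of B = 0.237 × 63 = 14.9 mm.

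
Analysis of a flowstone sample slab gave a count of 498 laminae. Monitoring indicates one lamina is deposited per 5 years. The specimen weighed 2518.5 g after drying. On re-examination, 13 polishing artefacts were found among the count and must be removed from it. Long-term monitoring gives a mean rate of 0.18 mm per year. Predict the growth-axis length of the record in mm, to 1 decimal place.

After corrections the count is 498 − 13 = 485 laminae.
At 5 years per lamina, 485 × 5 = 2425 years.
Length ≈ 0.18 × 2425 = 436.5 mm.

436.5 mm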